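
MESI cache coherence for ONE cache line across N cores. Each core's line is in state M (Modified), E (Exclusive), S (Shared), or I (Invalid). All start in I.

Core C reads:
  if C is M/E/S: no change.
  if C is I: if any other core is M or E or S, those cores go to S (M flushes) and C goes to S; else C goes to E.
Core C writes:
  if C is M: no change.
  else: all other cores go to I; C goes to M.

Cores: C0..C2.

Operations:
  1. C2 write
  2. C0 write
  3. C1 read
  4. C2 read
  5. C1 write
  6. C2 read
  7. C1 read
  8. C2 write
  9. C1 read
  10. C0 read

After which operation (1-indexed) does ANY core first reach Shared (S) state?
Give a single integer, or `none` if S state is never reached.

Answer: 3

Derivation:
Op 1: C2 write [C2 write: invalidate none -> C2=M] -> [I,I,M]
Op 2: C0 write [C0 write: invalidate ['C2=M'] -> C0=M] -> [M,I,I]
Op 3: C1 read [C1 read from I: others=['C0=M'] -> C1=S, others downsized to S] -> [S,S,I]
  -> First S state at op 3; remaining ops need not be traced.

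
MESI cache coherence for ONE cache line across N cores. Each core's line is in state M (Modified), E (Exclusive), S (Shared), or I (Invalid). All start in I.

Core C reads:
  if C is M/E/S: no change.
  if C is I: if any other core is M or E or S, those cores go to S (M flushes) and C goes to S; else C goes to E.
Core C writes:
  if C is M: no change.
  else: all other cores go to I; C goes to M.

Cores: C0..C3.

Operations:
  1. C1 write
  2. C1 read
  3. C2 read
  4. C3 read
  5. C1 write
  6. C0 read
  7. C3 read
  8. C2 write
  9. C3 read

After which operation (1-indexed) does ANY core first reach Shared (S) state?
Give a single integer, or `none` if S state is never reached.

Op 1: C1 write [C1 write: invalidate none -> C1=M] -> [I,M,I,I]
Op 2: C1 read [C1 read: already in M, no change] -> [I,M,I,I]
Op 3: C2 read [C2 read from I: others=['C1=M'] -> C2=S, others downsized to S] -> [I,S,S,I]
  -> First S state at op 3; remaining ops need not be traced.

Answer: 3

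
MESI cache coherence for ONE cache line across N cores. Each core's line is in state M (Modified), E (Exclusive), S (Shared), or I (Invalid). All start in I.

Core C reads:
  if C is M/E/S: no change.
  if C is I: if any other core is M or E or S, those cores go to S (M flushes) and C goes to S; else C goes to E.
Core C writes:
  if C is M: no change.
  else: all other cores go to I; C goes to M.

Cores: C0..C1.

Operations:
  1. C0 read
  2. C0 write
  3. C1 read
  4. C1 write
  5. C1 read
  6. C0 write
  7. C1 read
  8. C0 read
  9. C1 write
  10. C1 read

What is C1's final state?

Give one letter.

Answer: M

Derivation:
Op 1: C0 read [C0 read from I: no other sharers -> C0=E (exclusive)] -> [E,I]
Op 2: C0 write [C0 write: invalidate none -> C0=M] -> [M,I]
Op 3: C1 read [C1 read from I: others=['C0=M'] -> C1=S, others downsized to S] -> [S,S]
Op 4: C1 write [C1 write: invalidate ['C0=S'] -> C1=M] -> [I,M]
Op 5: C1 read [C1 read: already in M, no change] -> [I,M]
Op 6: C0 write [C0 write: invalidate ['C1=M'] -> C0=M] -> [M,I]
Op 7: C1 read [C1 read from I: others=['C0=M'] -> C1=S, others downsized to S] -> [S,S]
Op 8: C0 read [C0 read: already in S, no change] -> [S,S]
Op 9: C1 write [C1 write: invalidate ['C0=S'] -> C1=M] -> [I,M]
Op 10: C1 read [C1 read: already in M, no change] -> [I,M]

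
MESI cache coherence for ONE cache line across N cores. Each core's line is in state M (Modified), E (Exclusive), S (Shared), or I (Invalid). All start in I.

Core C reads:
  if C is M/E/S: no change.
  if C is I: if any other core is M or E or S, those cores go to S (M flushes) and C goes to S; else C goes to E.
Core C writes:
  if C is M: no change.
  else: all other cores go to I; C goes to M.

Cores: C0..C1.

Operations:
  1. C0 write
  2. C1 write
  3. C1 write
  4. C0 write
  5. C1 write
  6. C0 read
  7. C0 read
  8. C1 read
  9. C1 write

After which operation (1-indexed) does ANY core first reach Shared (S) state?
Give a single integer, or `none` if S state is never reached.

Op 1: C0 write [C0 write: invalidate none -> C0=M] -> [M,I]
Op 2: C1 write [C1 write: invalidate ['C0=M'] -> C1=M] -> [I,M]
Op 3: C1 write [C1 write: already M (modified), no change] -> [I,M]
Op 4: C0 write [C0 write: invalidate ['C1=M'] -> C0=M] -> [M,I]
Op 5: C1 write [C1 write: invalidate ['C0=M'] -> C1=M] -> [I,M]
Op 6: C0 read [C0 read from I: others=['C1=M'] -> C0=S, others downsized to S] -> [S,S]
  -> First S state at op 6; remaining ops need not be traced.

Answer: 6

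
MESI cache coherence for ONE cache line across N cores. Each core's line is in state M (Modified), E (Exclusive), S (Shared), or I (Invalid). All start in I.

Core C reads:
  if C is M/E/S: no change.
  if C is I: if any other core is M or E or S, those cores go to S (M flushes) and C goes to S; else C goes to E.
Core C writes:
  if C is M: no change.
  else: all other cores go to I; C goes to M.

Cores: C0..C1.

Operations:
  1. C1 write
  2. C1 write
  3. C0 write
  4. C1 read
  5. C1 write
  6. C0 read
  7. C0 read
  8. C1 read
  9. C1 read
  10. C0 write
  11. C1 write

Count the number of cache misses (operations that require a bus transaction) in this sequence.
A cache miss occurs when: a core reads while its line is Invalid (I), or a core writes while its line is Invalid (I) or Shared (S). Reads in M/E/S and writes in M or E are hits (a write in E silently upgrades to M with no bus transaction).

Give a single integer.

Answer: 7

Derivation:
Op 1: C1 write [C1 write: invalidate none -> C1=M] -> [I,M] [MISS #1: write from I]
Op 2: C1 write [C1 write: already M (modified), no change] -> [I,M] [hit: write from M]
Op 3: C0 write [C0 write: invalidate ['C1=M'] -> C0=M] -> [M,I] [MISS #2: write from I]
Op 4: C1 read [C1 read from I: others=['C0=M'] -> C1=S, others downsized to S] -> [S,S] [MISS #3: read from I]
Op 5: C1 write [C1 write: invalidate ['C0=S'] -> C1=M] -> [I,M] [MISS #4: write from S]
Op 6: C0 read [C0 read from I: others=['C1=M'] -> C0=S, others downsized to S] -> [S,S] [MISS #5: read from I]
Op 7: C0 read [C0 read: already in S, no change] -> [S,S] [hit: read from S]
Op 8: C1 read [C1 read: already in S, no change] -> [S,S] [hit: read from S]
Op 9: C1 read [C1 read: already in S, no change] -> [S,S] [hit: read from S]
Op 10: C0 write [C0 write: invalidate ['C1=S'] -> C0=M] -> [M,I] [MISS #6: write from S]
Op 11: C1 write [C1 write: invalidate ['C0=M'] -> C1=M] -> [I,M] [MISS #7: write from I]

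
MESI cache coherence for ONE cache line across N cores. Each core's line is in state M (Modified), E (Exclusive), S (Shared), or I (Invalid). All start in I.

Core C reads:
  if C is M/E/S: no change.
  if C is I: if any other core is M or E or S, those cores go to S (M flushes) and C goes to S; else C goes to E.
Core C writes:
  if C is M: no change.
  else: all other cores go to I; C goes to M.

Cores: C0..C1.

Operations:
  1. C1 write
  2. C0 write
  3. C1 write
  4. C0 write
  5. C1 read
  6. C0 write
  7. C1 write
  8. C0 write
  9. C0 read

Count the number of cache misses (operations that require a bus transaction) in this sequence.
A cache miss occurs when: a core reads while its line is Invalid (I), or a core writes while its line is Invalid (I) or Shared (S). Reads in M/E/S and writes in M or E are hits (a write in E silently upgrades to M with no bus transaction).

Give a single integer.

Answer: 8

Derivation:
Op 1: C1 write [C1 write: invalidate none -> C1=M] -> [I,M] [MISS #1: write from I]
Op 2: C0 write [C0 write: invalidate ['C1=M'] -> C0=M] -> [M,I] [MISS #2: write from I]
Op 3: C1 write [C1 write: invalidate ['C0=M'] -> C1=M] -> [I,M] [MISS #3: write from I]
Op 4: C0 write [C0 write: invalidate ['C1=M'] -> C0=M] -> [M,I] [MISS #4: write from I]
Op 5: C1 read [C1 read from I: others=['C0=M'] -> C1=S, others downsized to S] -> [S,S] [MISS #5: read from I]
Op 6: C0 write [C0 write: invalidate ['C1=S'] -> C0=M] -> [M,I] [MISS #6: write from S]
Op 7: C1 write [C1 write: invalidate ['C0=M'] -> C1=M] -> [I,M] [MISS #7: write from I]
Op 8: C0 write [C0 write: invalidate ['C1=M'] -> C0=M] -> [M,I] [MISS #8: write from I]
Op 9: C0 read [C0 read: already in M, no change] -> [M,I] [hit: read from M]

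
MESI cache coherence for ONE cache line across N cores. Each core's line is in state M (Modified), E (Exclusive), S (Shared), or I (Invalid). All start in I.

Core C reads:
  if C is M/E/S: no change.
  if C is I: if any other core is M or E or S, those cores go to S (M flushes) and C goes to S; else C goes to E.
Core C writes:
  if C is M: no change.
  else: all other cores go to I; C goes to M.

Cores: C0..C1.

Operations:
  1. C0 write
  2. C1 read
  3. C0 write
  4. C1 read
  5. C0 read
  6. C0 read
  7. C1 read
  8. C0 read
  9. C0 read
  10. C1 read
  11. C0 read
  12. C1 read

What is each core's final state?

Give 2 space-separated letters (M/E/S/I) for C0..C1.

Answer: S S

Derivation:
Op 1: C0 write [C0 write: invalidate none -> C0=M] -> [M,I]
Op 2: C1 read [C1 read from I: others=['C0=M'] -> C1=S, others downsized to S] -> [S,S]
Op 3: C0 write [C0 write: invalidate ['C1=S'] -> C0=M] -> [M,I]
Op 4: C1 read [C1 read from I: others=['C0=M'] -> C1=S, others downsized to S] -> [S,S]
Op 5: C0 read [C0 read: already in S, no change] -> [S,S]
Op 6: C0 read [C0 read: already in S, no change] -> [S,S]
Op 7: C1 read [C1 read: already in S, no change] -> [S,S]
Op 8: C0 read [C0 read: already in S, no change] -> [S,S]
Op 9: C0 read [C0 read: already in S, no change] -> [S,S]
Op 10: C1 read [C1 read: already in S, no change] -> [S,S]
Op 11: C0 read [C0 read: already in S, no change] -> [S,S]
Op 12: C1 read [C1 read: already in S, no change] -> [S,S]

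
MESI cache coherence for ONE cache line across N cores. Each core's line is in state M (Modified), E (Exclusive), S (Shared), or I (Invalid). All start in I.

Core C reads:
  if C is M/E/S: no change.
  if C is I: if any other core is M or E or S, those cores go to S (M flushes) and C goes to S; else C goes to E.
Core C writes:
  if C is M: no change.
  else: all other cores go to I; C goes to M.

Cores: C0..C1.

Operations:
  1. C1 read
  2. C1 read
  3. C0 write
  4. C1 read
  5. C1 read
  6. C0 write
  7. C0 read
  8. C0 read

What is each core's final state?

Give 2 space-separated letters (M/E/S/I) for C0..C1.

Answer: M I

Derivation:
Op 1: C1 read [C1 read from I: no other sharers -> C1=E (exclusive)] -> [I,E]
Op 2: C1 read [C1 read: already in E, no change] -> [I,E]
Op 3: C0 write [C0 write: invalidate ['C1=E'] -> C0=M] -> [M,I]
Op 4: C1 read [C1 read from I: others=['C0=M'] -> C1=S, others downsized to S] -> [S,S]
Op 5: C1 read [C1 read: already in S, no change] -> [S,S]
Op 6: C0 write [C0 write: invalidate ['C1=S'] -> C0=M] -> [M,I]
Op 7: C0 read [C0 read: already in M, no change] -> [M,I]
Op 8: C0 read [C0 read: already in M, no change] -> [M,I]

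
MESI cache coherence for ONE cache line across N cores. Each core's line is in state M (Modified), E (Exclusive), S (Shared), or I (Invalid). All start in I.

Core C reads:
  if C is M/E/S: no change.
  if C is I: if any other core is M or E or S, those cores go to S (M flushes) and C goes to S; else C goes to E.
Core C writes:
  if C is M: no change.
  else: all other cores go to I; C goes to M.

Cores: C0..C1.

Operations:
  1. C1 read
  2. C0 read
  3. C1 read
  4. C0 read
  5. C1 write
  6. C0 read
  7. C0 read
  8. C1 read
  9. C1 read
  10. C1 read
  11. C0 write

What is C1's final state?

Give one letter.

Op 1: C1 read [C1 read from I: no other sharers -> C1=E (exclusive)] -> [I,E]
Op 2: C0 read [C0 read from I: others=['C1=E'] -> C0=S, others downsized to S] -> [S,S]
Op 3: C1 read [C1 read: already in S, no change] -> [S,S]
Op 4: C0 read [C0 read: already in S, no change] -> [S,S]
Op 5: C1 write [C1 write: invalidate ['C0=S'] -> C1=M] -> [I,M]
Op 6: C0 read [C0 read from I: others=['C1=M'] -> C0=S, others downsized to S] -> [S,S]
Op 7: C0 read [C0 read: already in S, no change] -> [S,S]
Op 8: C1 read [C1 read: already in S, no change] -> [S,S]
Op 9: C1 read [C1 read: already in S, no change] -> [S,S]
Op 10: C1 read [C1 read: already in S, no change] -> [S,S]
Op 11: C0 write [C0 write: invalidate ['C1=S'] -> C0=M] -> [M,I]

Answer: I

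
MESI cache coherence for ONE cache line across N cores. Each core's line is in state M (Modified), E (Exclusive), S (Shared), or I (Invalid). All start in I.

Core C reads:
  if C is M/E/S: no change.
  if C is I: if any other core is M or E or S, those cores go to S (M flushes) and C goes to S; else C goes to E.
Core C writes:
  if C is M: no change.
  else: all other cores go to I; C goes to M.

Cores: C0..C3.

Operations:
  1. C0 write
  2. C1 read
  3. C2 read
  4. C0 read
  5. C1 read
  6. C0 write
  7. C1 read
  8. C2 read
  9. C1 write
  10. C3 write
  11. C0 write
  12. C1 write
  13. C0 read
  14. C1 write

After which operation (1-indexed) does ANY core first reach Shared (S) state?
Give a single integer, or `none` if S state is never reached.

Answer: 2

Derivation:
Op 1: C0 write [C0 write: invalidate none -> C0=M] -> [M,I,I,I]
Op 2: C1 read [C1 read from I: others=['C0=M'] -> C1=S, others downsized to S] -> [S,S,I,I]
  -> First S state at op 2; remaining ops need not be traced.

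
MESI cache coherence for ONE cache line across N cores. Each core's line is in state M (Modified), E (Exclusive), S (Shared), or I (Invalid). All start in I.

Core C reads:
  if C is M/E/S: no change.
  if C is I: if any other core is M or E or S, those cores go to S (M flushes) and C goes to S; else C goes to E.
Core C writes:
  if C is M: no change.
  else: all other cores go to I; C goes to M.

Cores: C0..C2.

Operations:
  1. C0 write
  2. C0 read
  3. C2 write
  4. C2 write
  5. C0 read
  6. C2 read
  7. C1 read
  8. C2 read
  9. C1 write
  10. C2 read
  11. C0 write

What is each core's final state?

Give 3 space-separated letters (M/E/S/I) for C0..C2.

Op 1: C0 write [C0 write: invalidate none -> C0=M] -> [M,I,I]
Op 2: C0 read [C0 read: already in M, no change] -> [M,I,I]
Op 3: C2 write [C2 write: invalidate ['C0=M'] -> C2=M] -> [I,I,M]
Op 4: C2 write [C2 write: already M (modified), no change] -> [I,I,M]
Op 5: C0 read [C0 read from I: others=['C2=M'] -> C0=S, others downsized to S] -> [S,I,S]
Op 6: C2 read [C2 read: already in S, no change] -> [S,I,S]
Op 7: C1 read [C1 read from I: others=['C0=S', 'C2=S'] -> C1=S, others downsized to S] -> [S,S,S]
Op 8: C2 read [C2 read: already in S, no change] -> [S,S,S]
Op 9: C1 write [C1 write: invalidate ['C0=S', 'C2=S'] -> C1=M] -> [I,M,I]
Op 10: C2 read [C2 read from I: others=['C1=M'] -> C2=S, others downsized to S] -> [I,S,S]
Op 11: C0 write [C0 write: invalidate ['C1=S', 'C2=S'] -> C0=M] -> [M,I,I]

Answer: M I I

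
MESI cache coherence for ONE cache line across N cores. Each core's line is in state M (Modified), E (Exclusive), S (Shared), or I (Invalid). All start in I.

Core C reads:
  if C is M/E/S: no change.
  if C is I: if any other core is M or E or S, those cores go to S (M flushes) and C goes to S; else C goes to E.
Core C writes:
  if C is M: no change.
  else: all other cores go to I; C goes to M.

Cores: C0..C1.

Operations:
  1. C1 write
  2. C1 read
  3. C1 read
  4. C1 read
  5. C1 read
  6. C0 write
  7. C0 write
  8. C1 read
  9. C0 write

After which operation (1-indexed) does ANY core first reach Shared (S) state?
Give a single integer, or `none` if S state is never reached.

Answer: 8

Derivation:
Op 1: C1 write [C1 write: invalidate none -> C1=M] -> [I,M]
Op 2: C1 read [C1 read: already in M, no change] -> [I,M]
Op 3: C1 read [C1 read: already in M, no change] -> [I,M]
Op 4: C1 read [C1 read: already in M, no change] -> [I,M]
Op 5: C1 read [C1 read: already in M, no change] -> [I,M]
Op 6: C0 write [C0 write: invalidate ['C1=M'] -> C0=M] -> [M,I]
Op 7: C0 write [C0 write: already M (modified), no change] -> [M,I]
Op 8: C1 read [C1 read from I: others=['C0=M'] -> C1=S, others downsized to S] -> [S,S]
  -> First S state at op 8; remaining ops need not be traced.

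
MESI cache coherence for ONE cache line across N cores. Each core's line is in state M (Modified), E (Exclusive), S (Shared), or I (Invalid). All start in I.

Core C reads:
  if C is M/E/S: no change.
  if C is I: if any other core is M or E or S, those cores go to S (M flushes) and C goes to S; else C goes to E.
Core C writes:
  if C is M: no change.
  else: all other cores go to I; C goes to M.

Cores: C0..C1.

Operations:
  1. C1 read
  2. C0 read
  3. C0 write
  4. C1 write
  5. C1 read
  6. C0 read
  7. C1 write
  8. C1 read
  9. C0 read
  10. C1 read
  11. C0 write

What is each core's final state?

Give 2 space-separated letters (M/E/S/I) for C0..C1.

Answer: M I

Derivation:
Op 1: C1 read [C1 read from I: no other sharers -> C1=E (exclusive)] -> [I,E]
Op 2: C0 read [C0 read from I: others=['C1=E'] -> C0=S, others downsized to S] -> [S,S]
Op 3: C0 write [C0 write: invalidate ['C1=S'] -> C0=M] -> [M,I]
Op 4: C1 write [C1 write: invalidate ['C0=M'] -> C1=M] -> [I,M]
Op 5: C1 read [C1 read: already in M, no change] -> [I,M]
Op 6: C0 read [C0 read from I: others=['C1=M'] -> C0=S, others downsized to S] -> [S,S]
Op 7: C1 write [C1 write: invalidate ['C0=S'] -> C1=M] -> [I,M]
Op 8: C1 read [C1 read: already in M, no change] -> [I,M]
Op 9: C0 read [C0 read from I: others=['C1=M'] -> C0=S, others downsized to S] -> [S,S]
Op 10: C1 read [C1 read: already in S, no change] -> [S,S]
Op 11: C0 write [C0 write: invalidate ['C1=S'] -> C0=M] -> [M,I]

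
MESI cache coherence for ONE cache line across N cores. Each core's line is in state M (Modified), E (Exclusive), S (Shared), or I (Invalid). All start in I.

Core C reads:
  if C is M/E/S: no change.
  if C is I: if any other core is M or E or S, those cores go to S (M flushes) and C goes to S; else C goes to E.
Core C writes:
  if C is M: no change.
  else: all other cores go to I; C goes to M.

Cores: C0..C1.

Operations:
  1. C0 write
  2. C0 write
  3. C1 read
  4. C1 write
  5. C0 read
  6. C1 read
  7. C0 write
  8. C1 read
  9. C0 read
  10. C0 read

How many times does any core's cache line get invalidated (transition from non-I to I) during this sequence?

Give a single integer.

Op 1: C0 write [C0 write: invalidate none -> C0=M] -> [M,I] (invalidations this op: 0; running total: 0)
Op 2: C0 write [C0 write: already M (modified), no change] -> [M,I] (invalidations this op: 0; running total: 0)
Op 3: C1 read [C1 read from I: others=['C0=M'] -> C1=S, others downsized to S] -> [S,S] (invalidations this op: 0; running total: 0)
Op 4: C1 write [C1 write: invalidate ['C0=S'] -> C1=M] -> [I,M] (invalidations this op: 1; running total: 1)
Op 5: C0 read [C0 read from I: others=['C1=M'] -> C0=S, others downsized to S] -> [S,S] (invalidations this op: 0; running total: 1)
Op 6: C1 read [C1 read: already in S, no change] -> [S,S] (invalidations this op: 0; running total: 1)
Op 7: C0 write [C0 write: invalidate ['C1=S'] -> C0=M] -> [M,I] (invalidations this op: 1; running total: 2)
Op 8: C1 read [C1 read from I: others=['C0=M'] -> C1=S, others downsized to S] -> [S,S] (invalidations this op: 0; running total: 2)
Op 9: C0 read [C0 read: already in S, no change] -> [S,S] (invalidations this op: 0; running total: 2)
Op 10: C0 read [C0 read: already in S, no change] -> [S,S] (invalidations this op: 0; running total: 2)

Answer: 2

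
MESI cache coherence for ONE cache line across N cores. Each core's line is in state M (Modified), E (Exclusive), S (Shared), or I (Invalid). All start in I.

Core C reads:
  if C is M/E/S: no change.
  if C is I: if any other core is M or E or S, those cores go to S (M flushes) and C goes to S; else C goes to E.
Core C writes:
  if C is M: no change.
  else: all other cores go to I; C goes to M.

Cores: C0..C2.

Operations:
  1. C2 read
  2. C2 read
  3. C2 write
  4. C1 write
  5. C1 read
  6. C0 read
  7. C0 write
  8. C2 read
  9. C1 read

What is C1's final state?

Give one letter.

Answer: S

Derivation:
Op 1: C2 read [C2 read from I: no other sharers -> C2=E (exclusive)] -> [I,I,E]
Op 2: C2 read [C2 read: already in E, no change] -> [I,I,E]
Op 3: C2 write [C2 write: invalidate none -> C2=M] -> [I,I,M]
Op 4: C1 write [C1 write: invalidate ['C2=M'] -> C1=M] -> [I,M,I]
Op 5: C1 read [C1 read: already in M, no change] -> [I,M,I]
Op 6: C0 read [C0 read from I: others=['C1=M'] -> C0=S, others downsized to S] -> [S,S,I]
Op 7: C0 write [C0 write: invalidate ['C1=S'] -> C0=M] -> [M,I,I]
Op 8: C2 read [C2 read from I: others=['C0=M'] -> C2=S, others downsized to S] -> [S,I,S]
Op 9: C1 read [C1 read from I: others=['C0=S', 'C2=S'] -> C1=S, others downsized to S] -> [S,S,S]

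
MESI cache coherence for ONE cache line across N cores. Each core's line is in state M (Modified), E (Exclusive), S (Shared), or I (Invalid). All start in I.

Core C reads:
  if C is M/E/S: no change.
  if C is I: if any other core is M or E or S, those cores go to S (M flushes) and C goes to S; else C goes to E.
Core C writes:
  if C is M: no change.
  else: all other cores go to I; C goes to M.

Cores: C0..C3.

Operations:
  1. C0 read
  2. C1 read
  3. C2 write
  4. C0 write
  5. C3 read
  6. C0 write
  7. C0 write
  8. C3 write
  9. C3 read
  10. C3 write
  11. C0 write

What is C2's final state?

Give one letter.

Op 1: C0 read [C0 read from I: no other sharers -> C0=E (exclusive)] -> [E,I,I,I]
Op 2: C1 read [C1 read from I: others=['C0=E'] -> C1=S, others downsized to S] -> [S,S,I,I]
Op 3: C2 write [C2 write: invalidate ['C0=S', 'C1=S'] -> C2=M] -> [I,I,M,I]
Op 4: C0 write [C0 write: invalidate ['C2=M'] -> C0=M] -> [M,I,I,I]
Op 5: C3 read [C3 read from I: others=['C0=M'] -> C3=S, others downsized to S] -> [S,I,I,S]
Op 6: C0 write [C0 write: invalidate ['C3=S'] -> C0=M] -> [M,I,I,I]
Op 7: C0 write [C0 write: already M (modified), no change] -> [M,I,I,I]
Op 8: C3 write [C3 write: invalidate ['C0=M'] -> C3=M] -> [I,I,I,M]
Op 9: C3 read [C3 read: already in M, no change] -> [I,I,I,M]
Op 10: C3 write [C3 write: already M (modified), no change] -> [I,I,I,M]
Op 11: C0 write [C0 write: invalidate ['C3=M'] -> C0=M] -> [M,I,I,I]

Answer: I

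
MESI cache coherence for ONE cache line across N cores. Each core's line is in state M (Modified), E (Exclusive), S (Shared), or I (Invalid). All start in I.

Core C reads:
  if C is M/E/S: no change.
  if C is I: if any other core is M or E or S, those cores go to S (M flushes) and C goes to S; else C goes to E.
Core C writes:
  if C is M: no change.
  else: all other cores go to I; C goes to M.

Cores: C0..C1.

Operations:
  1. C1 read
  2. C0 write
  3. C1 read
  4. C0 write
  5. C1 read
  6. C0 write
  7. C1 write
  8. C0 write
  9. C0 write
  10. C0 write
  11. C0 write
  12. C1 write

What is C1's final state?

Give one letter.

Op 1: C1 read [C1 read from I: no other sharers -> C1=E (exclusive)] -> [I,E]
Op 2: C0 write [C0 write: invalidate ['C1=E'] -> C0=M] -> [M,I]
Op 3: C1 read [C1 read from I: others=['C0=M'] -> C1=S, others downsized to S] -> [S,S]
Op 4: C0 write [C0 write: invalidate ['C1=S'] -> C0=M] -> [M,I]
Op 5: C1 read [C1 read from I: others=['C0=M'] -> C1=S, others downsized to S] -> [S,S]
Op 6: C0 write [C0 write: invalidate ['C1=S'] -> C0=M] -> [M,I]
Op 7: C1 write [C1 write: invalidate ['C0=M'] -> C1=M] -> [I,M]
Op 8: C0 write [C0 write: invalidate ['C1=M'] -> C0=M] -> [M,I]
Op 9: C0 write [C0 write: already M (modified), no change] -> [M,I]
Op 10: C0 write [C0 write: already M (modified), no change] -> [M,I]
Op 11: C0 write [C0 write: already M (modified), no change] -> [M,I]
Op 12: C1 write [C1 write: invalidate ['C0=M'] -> C1=M] -> [I,M]

Answer: M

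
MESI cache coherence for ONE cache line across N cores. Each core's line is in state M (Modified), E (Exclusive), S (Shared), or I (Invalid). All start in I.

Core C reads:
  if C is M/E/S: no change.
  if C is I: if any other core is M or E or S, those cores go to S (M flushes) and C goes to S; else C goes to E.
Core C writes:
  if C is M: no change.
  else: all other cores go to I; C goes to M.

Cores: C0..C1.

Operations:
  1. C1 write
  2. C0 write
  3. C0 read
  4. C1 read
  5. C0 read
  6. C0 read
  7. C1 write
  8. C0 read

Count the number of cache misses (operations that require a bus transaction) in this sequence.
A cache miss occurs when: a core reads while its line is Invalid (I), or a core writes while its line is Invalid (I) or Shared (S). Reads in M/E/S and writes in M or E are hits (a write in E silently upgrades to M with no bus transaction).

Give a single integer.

Op 1: C1 write [C1 write: invalidate none -> C1=M] -> [I,M] [MISS #1: write from I]
Op 2: C0 write [C0 write: invalidate ['C1=M'] -> C0=M] -> [M,I] [MISS #2: write from I]
Op 3: C0 read [C0 read: already in M, no change] -> [M,I] [hit: read from M]
Op 4: C1 read [C1 read from I: others=['C0=M'] -> C1=S, others downsized to S] -> [S,S] [MISS #3: read from I]
Op 5: C0 read [C0 read: already in S, no change] -> [S,S] [hit: read from S]
Op 6: C0 read [C0 read: already in S, no change] -> [S,S] [hit: read from S]
Op 7: C1 write [C1 write: invalidate ['C0=S'] -> C1=M] -> [I,M] [MISS #4: write from S]
Op 8: C0 read [C0 read from I: others=['C1=M'] -> C0=S, others downsized to S] -> [S,S] [MISS #5: read from I]

Answer: 5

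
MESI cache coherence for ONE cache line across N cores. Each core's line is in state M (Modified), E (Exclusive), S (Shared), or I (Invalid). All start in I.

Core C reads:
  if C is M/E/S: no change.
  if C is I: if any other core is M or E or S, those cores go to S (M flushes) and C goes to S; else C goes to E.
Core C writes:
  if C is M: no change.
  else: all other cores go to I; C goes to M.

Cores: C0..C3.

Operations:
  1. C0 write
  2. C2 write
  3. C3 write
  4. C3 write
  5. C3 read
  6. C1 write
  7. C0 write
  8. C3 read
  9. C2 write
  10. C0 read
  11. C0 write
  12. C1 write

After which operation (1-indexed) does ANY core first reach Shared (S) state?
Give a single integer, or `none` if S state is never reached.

Op 1: C0 write [C0 write: invalidate none -> C0=M] -> [M,I,I,I]
Op 2: C2 write [C2 write: invalidate ['C0=M'] -> C2=M] -> [I,I,M,I]
Op 3: C3 write [C3 write: invalidate ['C2=M'] -> C3=M] -> [I,I,I,M]
Op 4: C3 write [C3 write: already M (modified), no change] -> [I,I,I,M]
Op 5: C3 read [C3 read: already in M, no change] -> [I,I,I,M]
Op 6: C1 write [C1 write: invalidate ['C3=M'] -> C1=M] -> [I,M,I,I]
Op 7: C0 write [C0 write: invalidate ['C1=M'] -> C0=M] -> [M,I,I,I]
Op 8: C3 read [C3 read from I: others=['C0=M'] -> C3=S, others downsized to S] -> [S,I,I,S]
  -> First S state at op 8; remaining ops need not be traced.

Answer: 8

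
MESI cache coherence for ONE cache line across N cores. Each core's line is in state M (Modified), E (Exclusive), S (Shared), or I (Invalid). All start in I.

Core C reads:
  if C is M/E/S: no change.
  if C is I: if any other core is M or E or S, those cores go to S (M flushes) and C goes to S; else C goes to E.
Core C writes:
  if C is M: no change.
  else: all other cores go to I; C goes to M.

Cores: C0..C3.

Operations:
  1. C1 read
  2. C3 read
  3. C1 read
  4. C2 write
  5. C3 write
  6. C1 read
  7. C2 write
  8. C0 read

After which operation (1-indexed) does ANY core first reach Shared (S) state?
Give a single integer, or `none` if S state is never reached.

Op 1: C1 read [C1 read from I: no other sharers -> C1=E (exclusive)] -> [I,E,I,I]
Op 2: C3 read [C3 read from I: others=['C1=E'] -> C3=S, others downsized to S] -> [I,S,I,S]
  -> First S state at op 2; remaining ops need not be traced.

Answer: 2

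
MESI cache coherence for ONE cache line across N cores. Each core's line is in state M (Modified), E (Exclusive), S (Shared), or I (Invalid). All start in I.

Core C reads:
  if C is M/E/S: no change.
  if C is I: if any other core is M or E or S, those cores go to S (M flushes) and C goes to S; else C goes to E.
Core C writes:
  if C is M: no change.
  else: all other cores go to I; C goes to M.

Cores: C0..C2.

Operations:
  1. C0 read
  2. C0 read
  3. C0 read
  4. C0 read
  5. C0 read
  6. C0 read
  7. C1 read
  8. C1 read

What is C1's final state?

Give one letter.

Op 1: C0 read [C0 read from I: no other sharers -> C0=E (exclusive)] -> [E,I,I]
Op 2: C0 read [C0 read: already in E, no change] -> [E,I,I]
Op 3: C0 read [C0 read: already in E, no change] -> [E,I,I]
Op 4: C0 read [C0 read: already in E, no change] -> [E,I,I]
Op 5: C0 read [C0 read: already in E, no change] -> [E,I,I]
Op 6: C0 read [C0 read: already in E, no change] -> [E,I,I]
Op 7: C1 read [C1 read from I: others=['C0=E'] -> C1=S, others downsized to S] -> [S,S,I]
Op 8: C1 read [C1 read: already in S, no change] -> [S,S,I]

Answer: S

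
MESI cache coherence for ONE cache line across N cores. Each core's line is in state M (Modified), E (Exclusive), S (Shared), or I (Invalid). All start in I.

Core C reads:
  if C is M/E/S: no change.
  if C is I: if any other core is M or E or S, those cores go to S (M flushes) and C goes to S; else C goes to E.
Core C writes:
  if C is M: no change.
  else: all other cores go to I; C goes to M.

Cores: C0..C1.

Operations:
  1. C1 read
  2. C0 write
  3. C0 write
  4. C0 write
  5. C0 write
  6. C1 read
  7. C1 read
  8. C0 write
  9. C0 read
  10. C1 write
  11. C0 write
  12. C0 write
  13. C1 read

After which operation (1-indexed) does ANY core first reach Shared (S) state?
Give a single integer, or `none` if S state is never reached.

Op 1: C1 read [C1 read from I: no other sharers -> C1=E (exclusive)] -> [I,E]
Op 2: C0 write [C0 write: invalidate ['C1=E'] -> C0=M] -> [M,I]
Op 3: C0 write [C0 write: already M (modified), no change] -> [M,I]
Op 4: C0 write [C0 write: already M (modified), no change] -> [M,I]
Op 5: C0 write [C0 write: already M (modified), no change] -> [M,I]
Op 6: C1 read [C1 read from I: others=['C0=M'] -> C1=S, others downsized to S] -> [S,S]
  -> First S state at op 6; remaining ops need not be traced.

Answer: 6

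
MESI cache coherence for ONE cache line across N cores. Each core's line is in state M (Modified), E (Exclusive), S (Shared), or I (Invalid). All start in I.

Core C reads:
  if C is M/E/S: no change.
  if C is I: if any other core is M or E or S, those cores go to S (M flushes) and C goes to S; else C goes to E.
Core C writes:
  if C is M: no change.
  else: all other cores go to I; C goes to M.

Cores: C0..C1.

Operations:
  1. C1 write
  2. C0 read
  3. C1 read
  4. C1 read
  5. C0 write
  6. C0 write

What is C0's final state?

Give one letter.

Op 1: C1 write [C1 write: invalidate none -> C1=M] -> [I,M]
Op 2: C0 read [C0 read from I: others=['C1=M'] -> C0=S, others downsized to S] -> [S,S]
Op 3: C1 read [C1 read: already in S, no change] -> [S,S]
Op 4: C1 read [C1 read: already in S, no change] -> [S,S]
Op 5: C0 write [C0 write: invalidate ['C1=S'] -> C0=M] -> [M,I]
Op 6: C0 write [C0 write: already M (modified), no change] -> [M,I]

Answer: M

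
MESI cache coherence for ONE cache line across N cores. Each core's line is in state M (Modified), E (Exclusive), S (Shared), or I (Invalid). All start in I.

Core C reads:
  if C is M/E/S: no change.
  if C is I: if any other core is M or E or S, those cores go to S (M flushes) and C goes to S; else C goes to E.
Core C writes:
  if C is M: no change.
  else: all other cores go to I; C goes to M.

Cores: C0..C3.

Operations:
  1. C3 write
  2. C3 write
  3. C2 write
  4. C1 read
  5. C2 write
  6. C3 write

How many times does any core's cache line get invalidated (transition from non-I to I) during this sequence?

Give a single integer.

Answer: 3

Derivation:
Op 1: C3 write [C3 write: invalidate none -> C3=M] -> [I,I,I,M] (invalidations this op: 0; running total: 0)
Op 2: C3 write [C3 write: already M (modified), no change] -> [I,I,I,M] (invalidations this op: 0; running total: 0)
Op 3: C2 write [C2 write: invalidate ['C3=M'] -> C2=M] -> [I,I,M,I] (invalidations this op: 1; running total: 1)
Op 4: C1 read [C1 read from I: others=['C2=M'] -> C1=S, others downsized to S] -> [I,S,S,I] (invalidations this op: 0; running total: 1)
Op 5: C2 write [C2 write: invalidate ['C1=S'] -> C2=M] -> [I,I,M,I] (invalidations this op: 1; running total: 2)
Op 6: C3 write [C3 write: invalidate ['C2=M'] -> C3=M] -> [I,I,I,M] (invalidations this op: 1; running total: 3)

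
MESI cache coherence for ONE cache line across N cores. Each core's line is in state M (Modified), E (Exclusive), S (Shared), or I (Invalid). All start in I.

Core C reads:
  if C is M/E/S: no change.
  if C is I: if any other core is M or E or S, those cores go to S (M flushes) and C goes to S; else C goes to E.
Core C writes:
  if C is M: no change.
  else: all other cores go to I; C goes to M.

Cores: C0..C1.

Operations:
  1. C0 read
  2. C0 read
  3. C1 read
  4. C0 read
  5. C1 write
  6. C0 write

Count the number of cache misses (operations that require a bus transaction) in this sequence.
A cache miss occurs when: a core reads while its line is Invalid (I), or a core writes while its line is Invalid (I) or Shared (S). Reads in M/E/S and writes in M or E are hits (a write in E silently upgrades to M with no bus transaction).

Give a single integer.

Op 1: C0 read [C0 read from I: no other sharers -> C0=E (exclusive)] -> [E,I] [MISS #1: read from I]
Op 2: C0 read [C0 read: already in E, no change] -> [E,I] [hit: read from E]
Op 3: C1 read [C1 read from I: others=['C0=E'] -> C1=S, others downsized to S] -> [S,S] [MISS #2: read from I]
Op 4: C0 read [C0 read: already in S, no change] -> [S,S] [hit: read from S]
Op 5: C1 write [C1 write: invalidate ['C0=S'] -> C1=M] -> [I,M] [MISS #3: write from S]
Op 6: C0 write [C0 write: invalidate ['C1=M'] -> C0=M] -> [M,I] [MISS #4: write from I]

Answer: 4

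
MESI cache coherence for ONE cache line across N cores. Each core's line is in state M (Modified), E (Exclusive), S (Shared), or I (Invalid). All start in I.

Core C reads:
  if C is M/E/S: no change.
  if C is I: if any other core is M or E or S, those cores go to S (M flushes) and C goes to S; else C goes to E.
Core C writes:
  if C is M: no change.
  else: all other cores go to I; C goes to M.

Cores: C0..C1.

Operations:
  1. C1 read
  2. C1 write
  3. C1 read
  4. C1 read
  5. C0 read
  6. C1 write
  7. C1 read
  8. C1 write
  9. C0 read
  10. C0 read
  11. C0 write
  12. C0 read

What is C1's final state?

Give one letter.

Op 1: C1 read [C1 read from I: no other sharers -> C1=E (exclusive)] -> [I,E]
Op 2: C1 write [C1 write: invalidate none -> C1=M] -> [I,M]
Op 3: C1 read [C1 read: already in M, no change] -> [I,M]
Op 4: C1 read [C1 read: already in M, no change] -> [I,M]
Op 5: C0 read [C0 read from I: others=['C1=M'] -> C0=S, others downsized to S] -> [S,S]
Op 6: C1 write [C1 write: invalidate ['C0=S'] -> C1=M] -> [I,M]
Op 7: C1 read [C1 read: already in M, no change] -> [I,M]
Op 8: C1 write [C1 write: already M (modified), no change] -> [I,M]
Op 9: C0 read [C0 read from I: others=['C1=M'] -> C0=S, others downsized to S] -> [S,S]
Op 10: C0 read [C0 read: already in S, no change] -> [S,S]
Op 11: C0 write [C0 write: invalidate ['C1=S'] -> C0=M] -> [M,I]
Op 12: C0 read [C0 read: already in M, no change] -> [M,I]

Answer: I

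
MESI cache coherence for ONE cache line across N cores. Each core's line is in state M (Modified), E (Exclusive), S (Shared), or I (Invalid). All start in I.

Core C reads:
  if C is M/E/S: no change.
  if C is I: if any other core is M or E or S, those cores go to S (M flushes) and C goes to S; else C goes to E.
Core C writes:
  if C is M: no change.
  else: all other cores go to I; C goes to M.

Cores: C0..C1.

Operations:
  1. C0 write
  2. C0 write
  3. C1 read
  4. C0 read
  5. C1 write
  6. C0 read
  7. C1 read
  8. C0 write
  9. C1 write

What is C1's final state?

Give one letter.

Answer: M

Derivation:
Op 1: C0 write [C0 write: invalidate none -> C0=M] -> [M,I]
Op 2: C0 write [C0 write: already M (modified), no change] -> [M,I]
Op 3: C1 read [C1 read from I: others=['C0=M'] -> C1=S, others downsized to S] -> [S,S]
Op 4: C0 read [C0 read: already in S, no change] -> [S,S]
Op 5: C1 write [C1 write: invalidate ['C0=S'] -> C1=M] -> [I,M]
Op 6: C0 read [C0 read from I: others=['C1=M'] -> C0=S, others downsized to S] -> [S,S]
Op 7: C1 read [C1 read: already in S, no change] -> [S,S]
Op 8: C0 write [C0 write: invalidate ['C1=S'] -> C0=M] -> [M,I]
Op 9: C1 write [C1 write: invalidate ['C0=M'] -> C1=M] -> [I,M]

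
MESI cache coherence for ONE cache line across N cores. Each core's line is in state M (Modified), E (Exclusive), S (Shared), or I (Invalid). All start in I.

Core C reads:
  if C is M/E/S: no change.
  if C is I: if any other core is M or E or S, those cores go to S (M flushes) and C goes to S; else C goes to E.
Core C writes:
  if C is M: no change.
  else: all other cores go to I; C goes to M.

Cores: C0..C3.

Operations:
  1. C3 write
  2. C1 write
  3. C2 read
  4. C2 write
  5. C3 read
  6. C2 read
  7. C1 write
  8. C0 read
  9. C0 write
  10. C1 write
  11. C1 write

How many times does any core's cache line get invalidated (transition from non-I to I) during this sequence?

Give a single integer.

Answer: 6

Derivation:
Op 1: C3 write [C3 write: invalidate none -> C3=M] -> [I,I,I,M] (invalidations this op: 0; running total: 0)
Op 2: C1 write [C1 write: invalidate ['C3=M'] -> C1=M] -> [I,M,I,I] (invalidations this op: 1; running total: 1)
Op 3: C2 read [C2 read from I: others=['C1=M'] -> C2=S, others downsized to S] -> [I,S,S,I] (invalidations this op: 0; running total: 1)
Op 4: C2 write [C2 write: invalidate ['C1=S'] -> C2=M] -> [I,I,M,I] (invalidations this op: 1; running total: 2)
Op 5: C3 read [C3 read from I: others=['C2=M'] -> C3=S, others downsized to S] -> [I,I,S,S] (invalidations this op: 0; running total: 2)
Op 6: C2 read [C2 read: already in S, no change] -> [I,I,S,S] (invalidations this op: 0; running total: 2)
Op 7: C1 write [C1 write: invalidate ['C2=S', 'C3=S'] -> C1=M] -> [I,M,I,I] (invalidations this op: 2; running total: 4)
Op 8: C0 read [C0 read from I: others=['C1=M'] -> C0=S, others downsized to S] -> [S,S,I,I] (invalidations this op: 0; running total: 4)
Op 9: C0 write [C0 write: invalidate ['C1=S'] -> C0=M] -> [M,I,I,I] (invalidations this op: 1; running total: 5)
Op 10: C1 write [C1 write: invalidate ['C0=M'] -> C1=M] -> [I,M,I,I] (invalidations this op: 1; running total: 6)
Op 11: C1 write [C1 write: already M (modified), no change] -> [I,M,I,I] (invalidations this op: 0; running total: 6)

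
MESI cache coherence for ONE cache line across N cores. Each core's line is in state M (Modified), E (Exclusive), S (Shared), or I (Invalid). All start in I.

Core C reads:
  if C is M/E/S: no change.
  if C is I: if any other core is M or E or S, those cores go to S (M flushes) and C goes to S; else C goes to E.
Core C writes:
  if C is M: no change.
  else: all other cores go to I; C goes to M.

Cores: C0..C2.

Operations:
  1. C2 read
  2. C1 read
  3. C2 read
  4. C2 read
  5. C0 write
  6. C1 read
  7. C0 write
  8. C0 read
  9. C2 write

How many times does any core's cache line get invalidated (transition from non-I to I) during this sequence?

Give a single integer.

Op 1: C2 read [C2 read from I: no other sharers -> C2=E (exclusive)] -> [I,I,E] (invalidations this op: 0; running total: 0)
Op 2: C1 read [C1 read from I: others=['C2=E'] -> C1=S, others downsized to S] -> [I,S,S] (invalidations this op: 0; running total: 0)
Op 3: C2 read [C2 read: already in S, no change] -> [I,S,S] (invalidations this op: 0; running total: 0)
Op 4: C2 read [C2 read: already in S, no change] -> [I,S,S] (invalidations this op: 0; running total: 0)
Op 5: C0 write [C0 write: invalidate ['C1=S', 'C2=S'] -> C0=M] -> [M,I,I] (invalidations this op: 2; running total: 2)
Op 6: C1 read [C1 read from I: others=['C0=M'] -> C1=S, others downsized to S] -> [S,S,I] (invalidations this op: 0; running total: 2)
Op 7: C0 write [C0 write: invalidate ['C1=S'] -> C0=M] -> [M,I,I] (invalidations this op: 1; running total: 3)
Op 8: C0 read [C0 read: already in M, no change] -> [M,I,I] (invalidations this op: 0; running total: 3)
Op 9: C2 write [C2 write: invalidate ['C0=M'] -> C2=M] -> [I,I,M] (invalidations this op: 1; running total: 4)

Answer: 4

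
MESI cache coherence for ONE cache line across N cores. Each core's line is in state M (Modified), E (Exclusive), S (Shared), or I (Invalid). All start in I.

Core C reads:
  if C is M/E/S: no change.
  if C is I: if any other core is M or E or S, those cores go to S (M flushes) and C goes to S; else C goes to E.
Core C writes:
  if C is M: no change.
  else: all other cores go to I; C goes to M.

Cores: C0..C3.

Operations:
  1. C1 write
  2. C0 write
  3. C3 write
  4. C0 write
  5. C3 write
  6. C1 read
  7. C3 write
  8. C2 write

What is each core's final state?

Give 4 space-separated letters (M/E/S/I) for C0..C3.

Op 1: C1 write [C1 write: invalidate none -> C1=M] -> [I,M,I,I]
Op 2: C0 write [C0 write: invalidate ['C1=M'] -> C0=M] -> [M,I,I,I]
Op 3: C3 write [C3 write: invalidate ['C0=M'] -> C3=M] -> [I,I,I,M]
Op 4: C0 write [C0 write: invalidate ['C3=M'] -> C0=M] -> [M,I,I,I]
Op 5: C3 write [C3 write: invalidate ['C0=M'] -> C3=M] -> [I,I,I,M]
Op 6: C1 read [C1 read from I: others=['C3=M'] -> C1=S, others downsized to S] -> [I,S,I,S]
Op 7: C3 write [C3 write: invalidate ['C1=S'] -> C3=M] -> [I,I,I,M]
Op 8: C2 write [C2 write: invalidate ['C3=M'] -> C2=M] -> [I,I,M,I]

Answer: I I M I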